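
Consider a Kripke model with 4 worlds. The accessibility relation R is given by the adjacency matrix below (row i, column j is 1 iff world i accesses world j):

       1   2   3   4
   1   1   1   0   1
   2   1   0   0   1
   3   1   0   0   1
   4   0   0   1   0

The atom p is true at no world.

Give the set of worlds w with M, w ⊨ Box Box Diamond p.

∅

1: successors {1, 2, 4}; Box Diamond p there: 1:F, 2:F, 4:F. ✗
2: successors {1, 4}; Box Diamond p there: 1:F, 4:F. ✗
3: successors {1, 4}; Box Diamond p there: 1:F, 4:F. ✗
4: successors {3}; Box Diamond p there: 3:F. ✗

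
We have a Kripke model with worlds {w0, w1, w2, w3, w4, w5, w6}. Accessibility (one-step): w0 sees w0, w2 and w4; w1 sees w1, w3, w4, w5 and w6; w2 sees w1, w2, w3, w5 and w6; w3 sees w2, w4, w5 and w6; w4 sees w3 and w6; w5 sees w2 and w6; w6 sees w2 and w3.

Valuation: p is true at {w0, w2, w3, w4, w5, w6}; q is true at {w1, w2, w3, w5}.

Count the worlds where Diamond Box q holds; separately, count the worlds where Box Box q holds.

5 and 0

For Diamond Box q:
w0: successors {w0, w2, w4}; Box q there: w0:F, w2:F, w4:F. ✗
w1: successors {w1, w3, w4, w5, w6}; Box q there: w1:F, w3:F, w4:F, w5:F, w6:T. ✓
w2: successors {w1, w2, w3, w5, w6}; Box q there: w1:F, w2:F, w3:F, w5:F, w6:T. ✓
w3: successors {w2, w4, w5, w6}; Box q there: w2:F, w4:F, w5:F, w6:T. ✓
w4: successors {w3, w6}; Box q there: w3:F, w6:T. ✓
w5: successors {w2, w6}; Box q there: w2:F, w6:T. ✓
w6: successors {w2, w3}; Box q there: w2:F, w3:F. ✗
— 5 worlds.
For Box Box q:
w0: successors {w0, w2, w4}; Box q there: w0:F, w2:F, w4:F. ✗
w1: successors {w1, w3, w4, w5, w6}; Box q there: w1:F, w3:F, w4:F, w5:F, w6:T. ✗
w2: successors {w1, w2, w3, w5, w6}; Box q there: w1:F, w2:F, w3:F, w5:F, w6:T. ✗
w3: successors {w2, w4, w5, w6}; Box q there: w2:F, w4:F, w5:F, w6:T. ✗
w4: successors {w3, w6}; Box q there: w3:F, w6:T. ✗
w5: successors {w2, w6}; Box q there: w2:F, w6:T. ✗
w6: successors {w2, w3}; Box q there: w2:F, w3:F. ✗
— 0 worlds.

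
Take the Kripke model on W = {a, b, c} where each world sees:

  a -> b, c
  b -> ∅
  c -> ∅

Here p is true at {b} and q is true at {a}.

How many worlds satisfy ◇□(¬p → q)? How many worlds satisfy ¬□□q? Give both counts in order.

1 and 0

For ◇□(¬p → q):
a: successors {b, c}; □(¬p → q) there: b:T, c:T. ✓
b: no successors, so ◇□(¬p → q) fails. ✗
c: no successors, so ◇□(¬p → q) fails. ✗
— 1 world.
For ¬□□q:
a: □□q is T. ✗
b: □□q is T. ✗
c: □□q is T. ✗
— 0 worlds.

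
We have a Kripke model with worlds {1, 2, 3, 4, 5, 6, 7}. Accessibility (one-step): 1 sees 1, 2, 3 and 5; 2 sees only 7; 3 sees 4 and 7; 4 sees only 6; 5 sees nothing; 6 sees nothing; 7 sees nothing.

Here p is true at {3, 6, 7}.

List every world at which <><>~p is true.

1: successors {1, 2, 3, 5}; <>~p there: 1:T, 2:F, 3:T, 5:F. ✓
2: successors {7}; <>~p there: 7:F. ✗
3: successors {4, 7}; <>~p there: 4:F, 7:F. ✗
4: successors {6}; <>~p there: 6:F. ✗
5: no successors, so <><>~p fails. ✗
6: no successors, so <><>~p fails. ✗
7: no successors, so <><>~p fails. ✗

{1}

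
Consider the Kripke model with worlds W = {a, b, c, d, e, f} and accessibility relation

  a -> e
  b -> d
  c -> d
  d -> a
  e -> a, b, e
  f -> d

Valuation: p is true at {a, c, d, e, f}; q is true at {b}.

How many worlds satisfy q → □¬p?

a: q is F, □¬p is F. ✓
b: q is T, □¬p is F. ✗
c: q is F, □¬p is F. ✓
d: q is F, □¬p is F. ✓
e: q is F, □¬p is F. ✓
f: q is F, □¬p is F. ✓
Satisfying worlds: {a, c, d, e, f}.

5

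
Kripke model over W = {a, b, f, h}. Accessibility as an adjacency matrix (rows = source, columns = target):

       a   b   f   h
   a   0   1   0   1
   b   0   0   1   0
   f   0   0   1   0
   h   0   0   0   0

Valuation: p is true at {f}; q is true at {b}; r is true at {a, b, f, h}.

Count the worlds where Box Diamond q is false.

a: successors {b, h}; Diamond q there: b:F, h:F. ✗
b: successors {f}; Diamond q there: f:F. ✗
f: successors {f}; Diamond q there: f:F. ✗
h: no successors, so Box Diamond q holds vacuously. ✓
Satisfying worlds: {h}.
So Box Diamond q fails at the other 3 worlds.

3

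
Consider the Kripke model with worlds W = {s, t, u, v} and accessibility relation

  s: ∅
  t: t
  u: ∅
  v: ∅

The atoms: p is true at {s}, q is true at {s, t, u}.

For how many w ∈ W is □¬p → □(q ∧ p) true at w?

s: □¬p is T, □(q ∧ p) is T. ✓
t: □¬p is T, □(q ∧ p) is F. ✗
u: □¬p is T, □(q ∧ p) is T. ✓
v: □¬p is T, □(q ∧ p) is T. ✓
Satisfying worlds: {s, u, v}.

3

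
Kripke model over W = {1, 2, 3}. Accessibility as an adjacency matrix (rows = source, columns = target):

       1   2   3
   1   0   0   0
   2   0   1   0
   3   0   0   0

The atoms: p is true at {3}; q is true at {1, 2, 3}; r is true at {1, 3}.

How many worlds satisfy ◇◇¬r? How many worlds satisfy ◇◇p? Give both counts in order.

1 and 0

For ◇◇¬r:
1: no successors, so ◇◇¬r fails. ✗
2: successors {2}; ◇¬r there: 2:T. ✓
3: no successors, so ◇◇¬r fails. ✗
— 1 world.
For ◇◇p:
1: no successors, so ◇◇p fails. ✗
2: successors {2}; ◇p there: 2:F. ✗
3: no successors, so ◇◇p fails. ✗
— 0 worlds.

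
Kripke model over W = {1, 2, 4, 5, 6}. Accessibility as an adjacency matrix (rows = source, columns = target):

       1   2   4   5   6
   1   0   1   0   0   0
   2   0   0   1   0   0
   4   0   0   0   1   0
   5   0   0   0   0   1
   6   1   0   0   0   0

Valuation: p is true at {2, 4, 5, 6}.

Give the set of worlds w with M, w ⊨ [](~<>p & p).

1: successors {2}; ~<>p & p there: 2:F. ✗
2: successors {4}; ~<>p & p there: 4:F. ✗
4: successors {5}; ~<>p & p there: 5:F. ✗
5: successors {6}; ~<>p & p there: 6:T. ✓
6: successors {1}; ~<>p & p there: 1:F. ✗

{5}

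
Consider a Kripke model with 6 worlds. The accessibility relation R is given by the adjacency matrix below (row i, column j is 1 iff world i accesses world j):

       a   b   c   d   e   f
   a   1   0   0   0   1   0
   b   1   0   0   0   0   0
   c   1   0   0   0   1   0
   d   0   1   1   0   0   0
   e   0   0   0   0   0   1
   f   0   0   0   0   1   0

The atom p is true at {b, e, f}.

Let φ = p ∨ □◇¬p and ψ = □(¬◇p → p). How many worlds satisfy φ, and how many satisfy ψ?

4 and 6

For p ∨ □◇¬p:
a: p is F, □◇¬p is F. ✗
b: p is T, □◇¬p is T. ✓
c: p is F, □◇¬p is F. ✗
d: p is F, □◇¬p is T. ✓
e: p is T, □◇¬p is F. ✓
f: p is T, □◇¬p is F. ✓
— 4 worlds.
For □(¬◇p → p):
a: successors {a, e}; ¬◇p → p there: a:T, e:T. ✓
b: successors {a}; ¬◇p → p there: a:T. ✓
c: successors {a, e}; ¬◇p → p there: a:T, e:T. ✓
d: successors {b, c}; ¬◇p → p there: b:T, c:T. ✓
e: successors {f}; ¬◇p → p there: f:T. ✓
f: successors {e}; ¬◇p → p there: e:T. ✓
— 6 worlds.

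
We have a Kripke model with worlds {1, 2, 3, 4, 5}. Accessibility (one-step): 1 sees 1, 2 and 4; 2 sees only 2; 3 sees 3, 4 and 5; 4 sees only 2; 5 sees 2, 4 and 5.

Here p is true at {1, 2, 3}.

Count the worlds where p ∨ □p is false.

1: p is T, □p is F. ✓
2: p is T, □p is T. ✓
3: p is T, □p is F. ✓
4: p is F, □p is T. ✓
5: p is F, □p is F. ✗
Satisfying worlds: {1, 2, 3, 4}.
So p ∨ □p fails at the other 1 world.

1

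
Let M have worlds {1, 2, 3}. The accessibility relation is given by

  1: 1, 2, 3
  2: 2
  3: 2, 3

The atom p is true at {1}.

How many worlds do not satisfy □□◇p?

1: successors {1, 2, 3}; □◇p there: 1:F, 2:F, 3:F. ✗
2: successors {2}; □◇p there: 2:F. ✗
3: successors {2, 3}; □◇p there: 2:F, 3:F. ✗
Satisfying worlds: ∅.
So □□◇p fails at the other 3 worlds.

3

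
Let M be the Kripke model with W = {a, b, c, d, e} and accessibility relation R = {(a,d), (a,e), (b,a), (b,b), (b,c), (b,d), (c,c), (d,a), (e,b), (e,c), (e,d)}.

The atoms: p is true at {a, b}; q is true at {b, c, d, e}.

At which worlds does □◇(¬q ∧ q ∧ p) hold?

a: successors {d, e}; ◇(¬q ∧ q ∧ p) there: d:F, e:F. ✗
b: successors {a, b, c, d}; ◇(¬q ∧ q ∧ p) there: a:F, b:F, c:F, d:F. ✗
c: successors {c}; ◇(¬q ∧ q ∧ p) there: c:F. ✗
d: successors {a}; ◇(¬q ∧ q ∧ p) there: a:F. ✗
e: successors {b, c, d}; ◇(¬q ∧ q ∧ p) there: b:F, c:F, d:F. ✗

∅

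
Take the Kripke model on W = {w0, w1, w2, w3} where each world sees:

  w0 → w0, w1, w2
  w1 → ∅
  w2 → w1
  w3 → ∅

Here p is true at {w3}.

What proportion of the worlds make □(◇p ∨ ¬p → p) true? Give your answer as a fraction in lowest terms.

1/2

w0: successors {w0, w1, w2}; ◇p ∨ ¬p → p there: w0:F, w1:F, w2:F. ✗
w1: no successors, so □(◇p ∨ ¬p → p) holds vacuously. ✓
w2: successors {w1}; ◇p ∨ ¬p → p there: w1:F. ✗
w3: no successors, so □(◇p ∨ ¬p → p) holds vacuously. ✓
That's 2 of 4 worlds, so 2/4 = 1/2.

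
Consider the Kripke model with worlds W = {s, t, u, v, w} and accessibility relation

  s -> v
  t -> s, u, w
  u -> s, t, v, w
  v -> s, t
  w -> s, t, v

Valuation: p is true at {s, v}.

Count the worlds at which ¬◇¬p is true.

1

s: ◇¬p is F. ✓
t: ◇¬p is T. ✗
u: ◇¬p is T. ✗
v: ◇¬p is T. ✗
w: ◇¬p is T. ✗
Satisfying worlds: {s}.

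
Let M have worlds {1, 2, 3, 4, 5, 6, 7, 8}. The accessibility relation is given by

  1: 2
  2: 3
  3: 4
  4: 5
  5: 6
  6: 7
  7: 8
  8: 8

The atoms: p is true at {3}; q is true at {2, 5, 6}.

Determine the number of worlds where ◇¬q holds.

5

1: successors {2}; ¬q there: 2:F. ✗
2: successors {3}; ¬q there: 3:T. ✓
3: successors {4}; ¬q there: 4:T. ✓
4: successors {5}; ¬q there: 5:F. ✗
5: successors {6}; ¬q there: 6:F. ✗
6: successors {7}; ¬q there: 7:T. ✓
7: successors {8}; ¬q there: 8:T. ✓
8: successors {8}; ¬q there: 8:T. ✓
Satisfying worlds: {2, 3, 6, 7, 8}.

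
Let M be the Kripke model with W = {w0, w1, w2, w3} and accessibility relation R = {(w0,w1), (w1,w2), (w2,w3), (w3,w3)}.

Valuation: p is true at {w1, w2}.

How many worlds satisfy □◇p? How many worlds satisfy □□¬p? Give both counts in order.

For □◇p:
w0: successors {w1}; ◇p there: w1:T. ✓
w1: successors {w2}; ◇p there: w2:F. ✗
w2: successors {w3}; ◇p there: w3:F. ✗
w3: successors {w3}; ◇p there: w3:F. ✗
— 1 world.
For □□¬p:
w0: successors {w1}; □¬p there: w1:F. ✗
w1: successors {w2}; □¬p there: w2:T. ✓
w2: successors {w3}; □¬p there: w3:T. ✓
w3: successors {w3}; □¬p there: w3:T. ✓
— 3 worlds.

1 and 3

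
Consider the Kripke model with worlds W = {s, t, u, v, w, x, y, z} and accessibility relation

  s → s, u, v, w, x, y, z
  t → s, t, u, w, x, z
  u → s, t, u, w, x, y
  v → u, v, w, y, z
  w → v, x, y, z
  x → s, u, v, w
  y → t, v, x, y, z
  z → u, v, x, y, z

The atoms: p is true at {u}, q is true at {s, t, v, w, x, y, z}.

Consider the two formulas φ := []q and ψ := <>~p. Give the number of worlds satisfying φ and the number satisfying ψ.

2 and 8

For []q:
s: successors {s, u, v, w, x, y, z}; q there: s:T, u:F, v:T, w:T, x:T, y:T, z:T. ✗
t: successors {s, t, u, w, x, z}; q there: s:T, t:T, u:F, w:T, x:T, z:T. ✗
u: successors {s, t, u, w, x, y}; q there: s:T, t:T, u:F, w:T, x:T, y:T. ✗
v: successors {u, v, w, y, z}; q there: u:F, v:T, w:T, y:T, z:T. ✗
w: successors {v, x, y, z}; q there: v:T, x:T, y:T, z:T. ✓
x: successors {s, u, v, w}; q there: s:T, u:F, v:T, w:T. ✗
y: successors {t, v, x, y, z}; q there: t:T, v:T, x:T, y:T, z:T. ✓
z: successors {u, v, x, y, z}; q there: u:F, v:T, x:T, y:T, z:T. ✗
— 2 worlds.
For <>~p:
s: successors {s, u, v, w, x, y, z}; ~p there: s:T, u:F, v:T, w:T, x:T, y:T, z:T. ✓
t: successors {s, t, u, w, x, z}; ~p there: s:T, t:T, u:F, w:T, x:T, z:T. ✓
u: successors {s, t, u, w, x, y}; ~p there: s:T, t:T, u:F, w:T, x:T, y:T. ✓
v: successors {u, v, w, y, z}; ~p there: u:F, v:T, w:T, y:T, z:T. ✓
w: successors {v, x, y, z}; ~p there: v:T, x:T, y:T, z:T. ✓
x: successors {s, u, v, w}; ~p there: s:T, u:F, v:T, w:T. ✓
y: successors {t, v, x, y, z}; ~p there: t:T, v:T, x:T, y:T, z:T. ✓
z: successors {u, v, x, y, z}; ~p there: u:F, v:T, x:T, y:T, z:T. ✓
— 8 worlds.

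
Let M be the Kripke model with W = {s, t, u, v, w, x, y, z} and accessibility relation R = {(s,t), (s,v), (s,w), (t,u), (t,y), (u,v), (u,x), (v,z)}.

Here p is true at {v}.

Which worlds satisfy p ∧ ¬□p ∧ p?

{v}

s: p ∧ ¬□p is F, p is F. ✗
t: p ∧ ¬□p is F, p is F. ✗
u: p ∧ ¬□p is F, p is F. ✗
v: p ∧ ¬□p is T, p is T. ✓
w: p ∧ ¬□p is F, p is F. ✗
x: p ∧ ¬□p is F, p is F. ✗
y: p ∧ ¬□p is F, p is F. ✗
z: p ∧ ¬□p is F, p is F. ✗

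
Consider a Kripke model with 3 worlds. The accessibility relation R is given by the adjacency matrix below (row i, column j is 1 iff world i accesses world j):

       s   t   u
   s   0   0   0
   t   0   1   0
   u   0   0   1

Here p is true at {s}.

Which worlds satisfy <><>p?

s: no successors, so <><>p fails. ✗
t: successors {t}; <>p there: t:F. ✗
u: successors {u}; <>p there: u:F. ✗

∅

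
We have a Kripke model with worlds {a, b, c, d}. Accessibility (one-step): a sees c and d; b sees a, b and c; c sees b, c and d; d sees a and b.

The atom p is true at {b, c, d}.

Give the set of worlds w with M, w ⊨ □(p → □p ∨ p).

a: successors {c, d}; p → □p ∨ p there: c:T, d:T. ✓
b: successors {a, b, c}; p → □p ∨ p there: a:T, b:T, c:T. ✓
c: successors {b, c, d}; p → □p ∨ p there: b:T, c:T, d:T. ✓
d: successors {a, b}; p → □p ∨ p there: a:T, b:T. ✓

{a, b, c, d}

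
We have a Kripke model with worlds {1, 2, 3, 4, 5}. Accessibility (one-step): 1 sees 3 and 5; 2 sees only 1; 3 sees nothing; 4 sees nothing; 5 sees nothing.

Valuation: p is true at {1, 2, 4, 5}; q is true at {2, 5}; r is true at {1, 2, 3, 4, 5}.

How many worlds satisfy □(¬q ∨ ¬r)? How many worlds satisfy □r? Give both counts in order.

For □(¬q ∨ ¬r):
1: successors {3, 5}; ¬q ∨ ¬r there: 3:T, 5:F. ✗
2: successors {1}; ¬q ∨ ¬r there: 1:T. ✓
3: no successors, so □(¬q ∨ ¬r) holds vacuously. ✓
4: no successors, so □(¬q ∨ ¬r) holds vacuously. ✓
5: no successors, so □(¬q ∨ ¬r) holds vacuously. ✓
— 4 worlds.
For □r:
1: successors {3, 5}; r there: 3:T, 5:T. ✓
2: successors {1}; r there: 1:T. ✓
3: no successors, so □r holds vacuously. ✓
4: no successors, so □r holds vacuously. ✓
5: no successors, so □r holds vacuously. ✓
— 5 worlds.

4 and 5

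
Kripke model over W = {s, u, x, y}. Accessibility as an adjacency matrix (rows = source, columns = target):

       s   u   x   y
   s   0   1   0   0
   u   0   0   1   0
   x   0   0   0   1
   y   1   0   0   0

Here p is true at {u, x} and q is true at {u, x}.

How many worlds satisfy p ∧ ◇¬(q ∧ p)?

1

s: p is F, ◇¬(q ∧ p) is F. ✗
u: p is T, ◇¬(q ∧ p) is F. ✗
x: p is T, ◇¬(q ∧ p) is T. ✓
y: p is F, ◇¬(q ∧ p) is T. ✗
Satisfying worlds: {x}.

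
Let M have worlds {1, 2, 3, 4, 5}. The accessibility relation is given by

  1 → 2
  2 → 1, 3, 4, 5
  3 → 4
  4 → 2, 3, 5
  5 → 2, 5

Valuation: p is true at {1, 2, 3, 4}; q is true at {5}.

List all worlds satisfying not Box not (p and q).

1: Box not (p and q) is T. ✗
2: Box not (p and q) is T. ✗
3: Box not (p and q) is T. ✗
4: Box not (p and q) is T. ✗
5: Box not (p and q) is T. ✗

∅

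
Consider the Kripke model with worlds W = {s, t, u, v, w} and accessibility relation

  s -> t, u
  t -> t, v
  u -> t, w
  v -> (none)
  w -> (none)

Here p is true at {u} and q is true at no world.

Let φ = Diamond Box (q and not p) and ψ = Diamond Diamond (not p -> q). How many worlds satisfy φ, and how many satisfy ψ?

2 and 0

For Diamond Box (q and not p):
s: successors {t, u}; Box (q and not p) there: t:F, u:F. ✗
t: successors {t, v}; Box (q and not p) there: t:F, v:T. ✓
u: successors {t, w}; Box (q and not p) there: t:F, w:T. ✓
v: no successors, so Diamond Box (q and not p) fails. ✗
w: no successors, so Diamond Box (q and not p) fails. ✗
— 2 worlds.
For Diamond Diamond (not p -> q):
s: successors {t, u}; Diamond (not p -> q) there: t:F, u:F. ✗
t: successors {t, v}; Diamond (not p -> q) there: t:F, v:F. ✗
u: successors {t, w}; Diamond (not p -> q) there: t:F, w:F. ✗
v: no successors, so Diamond Diamond (not p -> q) fails. ✗
w: no successors, so Diamond Diamond (not p -> q) fails. ✗
— 0 worlds.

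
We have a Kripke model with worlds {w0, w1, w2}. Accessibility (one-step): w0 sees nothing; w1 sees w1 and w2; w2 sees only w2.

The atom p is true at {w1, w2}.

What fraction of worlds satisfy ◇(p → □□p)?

w0: no successors, so ◇(p → □□p) fails. ✗
w1: successors {w1, w2}; p → □□p there: w1:T, w2:T. ✓
w2: successors {w2}; p → □□p there: w2:T. ✓
That's 2 of 3 worlds, so 2/3.

2/3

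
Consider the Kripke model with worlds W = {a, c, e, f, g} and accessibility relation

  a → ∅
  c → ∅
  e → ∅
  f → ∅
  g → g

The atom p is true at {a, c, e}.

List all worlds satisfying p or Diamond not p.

a: p is T, Diamond not p is F. ✓
c: p is T, Diamond not p is F. ✓
e: p is T, Diamond not p is F. ✓
f: p is F, Diamond not p is F. ✗
g: p is F, Diamond not p is T. ✓

{a, c, e, g}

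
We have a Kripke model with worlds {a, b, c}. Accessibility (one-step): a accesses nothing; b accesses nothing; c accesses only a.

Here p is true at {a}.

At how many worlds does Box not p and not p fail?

2

a: Box not p is T, not p is F. ✗
b: Box not p is T, not p is T. ✓
c: Box not p is F, not p is T. ✗
Satisfying worlds: {b}.
So Box not p and not p fails at the other 2 worlds.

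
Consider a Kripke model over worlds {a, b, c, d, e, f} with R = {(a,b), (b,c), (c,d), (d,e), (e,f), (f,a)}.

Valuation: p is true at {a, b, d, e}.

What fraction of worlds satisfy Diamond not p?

a: successors {b}; not p there: b:F. ✗
b: successors {c}; not p there: c:T. ✓
c: successors {d}; not p there: d:F. ✗
d: successors {e}; not p there: e:F. ✗
e: successors {f}; not p there: f:T. ✓
f: successors {a}; not p there: a:F. ✗
That's 2 of 6 worlds, so 2/6 = 1/3.

1/3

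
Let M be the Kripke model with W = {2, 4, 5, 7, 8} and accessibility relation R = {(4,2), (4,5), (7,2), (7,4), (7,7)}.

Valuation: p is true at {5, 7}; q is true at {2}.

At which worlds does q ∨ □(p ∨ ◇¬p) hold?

{2, 5, 8}

2: q is T, □(p ∨ ◇¬p) is T. ✓
4: q is F, □(p ∨ ◇¬p) is F. ✗
5: q is F, □(p ∨ ◇¬p) is T. ✓
7: q is F, □(p ∨ ◇¬p) is F. ✗
8: q is F, □(p ∨ ◇¬p) is T. ✓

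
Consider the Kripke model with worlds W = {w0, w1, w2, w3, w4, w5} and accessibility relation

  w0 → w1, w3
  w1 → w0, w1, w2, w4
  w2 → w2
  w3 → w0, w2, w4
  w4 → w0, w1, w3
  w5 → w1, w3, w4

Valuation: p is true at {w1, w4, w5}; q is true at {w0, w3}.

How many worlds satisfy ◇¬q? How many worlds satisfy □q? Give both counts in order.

6 and 0

For ◇¬q:
w0: successors {w1, w3}; ¬q there: w1:T, w3:F. ✓
w1: successors {w0, w1, w2, w4}; ¬q there: w0:F, w1:T, w2:T, w4:T. ✓
w2: successors {w2}; ¬q there: w2:T. ✓
w3: successors {w0, w2, w4}; ¬q there: w0:F, w2:T, w4:T. ✓
w4: successors {w0, w1, w3}; ¬q there: w0:F, w1:T, w3:F. ✓
w5: successors {w1, w3, w4}; ¬q there: w1:T, w3:F, w4:T. ✓
— 6 worlds.
For □q:
w0: successors {w1, w3}; q there: w1:F, w3:T. ✗
w1: successors {w0, w1, w2, w4}; q there: w0:T, w1:F, w2:F, w4:F. ✗
w2: successors {w2}; q there: w2:F. ✗
w3: successors {w0, w2, w4}; q there: w0:T, w2:F, w4:F. ✗
w4: successors {w0, w1, w3}; q there: w0:T, w1:F, w3:T. ✗
w5: successors {w1, w3, w4}; q there: w1:F, w3:T, w4:F. ✗
— 0 worlds.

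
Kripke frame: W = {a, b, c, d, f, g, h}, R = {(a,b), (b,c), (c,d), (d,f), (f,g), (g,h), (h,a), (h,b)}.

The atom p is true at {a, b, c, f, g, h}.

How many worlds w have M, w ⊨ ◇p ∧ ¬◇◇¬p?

a: ◇p is T, ¬◇◇¬p is T. ✓
b: ◇p is T, ¬◇◇¬p is F. ✗
c: ◇p is F, ¬◇◇¬p is T. ✗
d: ◇p is T, ¬◇◇¬p is T. ✓
f: ◇p is T, ¬◇◇¬p is T. ✓
g: ◇p is T, ¬◇◇¬p is T. ✓
h: ◇p is T, ¬◇◇¬p is T. ✓
Satisfying worlds: {a, d, f, g, h}.

5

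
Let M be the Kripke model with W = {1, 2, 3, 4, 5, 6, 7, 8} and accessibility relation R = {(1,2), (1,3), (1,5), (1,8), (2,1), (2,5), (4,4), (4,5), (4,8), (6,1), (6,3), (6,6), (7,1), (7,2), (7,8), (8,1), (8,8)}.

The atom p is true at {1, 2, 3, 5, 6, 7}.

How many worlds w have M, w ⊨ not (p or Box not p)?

1: p or Box not p is T. ✗
2: p or Box not p is T. ✗
3: p or Box not p is T. ✗
4: p or Box not p is F. ✓
5: p or Box not p is T. ✗
6: p or Box not p is T. ✗
7: p or Box not p is T. ✗
8: p or Box not p is F. ✓
Satisfying worlds: {4, 8}.

2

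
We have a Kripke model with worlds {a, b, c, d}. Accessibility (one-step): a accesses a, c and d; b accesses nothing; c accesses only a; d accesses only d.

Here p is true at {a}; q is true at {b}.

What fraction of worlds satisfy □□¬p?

1/2

a: successors {a, c, d}; □¬p there: a:F, c:F, d:T. ✗
b: no successors, so □□¬p holds vacuously. ✓
c: successors {a}; □¬p there: a:F. ✗
d: successors {d}; □¬p there: d:T. ✓
That's 2 of 4 worlds, so 2/4 = 1/2.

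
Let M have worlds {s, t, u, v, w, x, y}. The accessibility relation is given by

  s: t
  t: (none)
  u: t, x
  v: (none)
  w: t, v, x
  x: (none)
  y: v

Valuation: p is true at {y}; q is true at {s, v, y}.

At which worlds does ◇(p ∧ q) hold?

∅

s: successors {t}; p ∧ q there: t:F. ✗
t: no successors, so ◇(p ∧ q) fails. ✗
u: successors {t, x}; p ∧ q there: t:F, x:F. ✗
v: no successors, so ◇(p ∧ q) fails. ✗
w: successors {t, v, x}; p ∧ q there: t:F, v:F, x:F. ✗
x: no successors, so ◇(p ∧ q) fails. ✗
y: successors {v}; p ∧ q there: v:F. ✗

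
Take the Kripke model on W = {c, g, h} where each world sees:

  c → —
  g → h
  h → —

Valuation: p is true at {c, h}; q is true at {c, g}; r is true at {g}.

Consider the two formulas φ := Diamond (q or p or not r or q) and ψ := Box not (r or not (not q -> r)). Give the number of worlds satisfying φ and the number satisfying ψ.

1 and 2

For Diamond (q or p or not r or q):
c: no successors, so Diamond (q or p or not r or q) fails. ✗
g: successors {h}; q or p or not r or q there: h:T. ✓
h: no successors, so Diamond (q or p or not r or q) fails. ✗
— 1 world.
For Box not (r or not (not q -> r)):
c: no successors, so Box not (r or not (not q -> r)) holds vacuously. ✓
g: successors {h}; not (r or not (not q -> r)) there: h:F. ✗
h: no successors, so Box not (r or not (not q -> r)) holds vacuously. ✓
— 2 worlds.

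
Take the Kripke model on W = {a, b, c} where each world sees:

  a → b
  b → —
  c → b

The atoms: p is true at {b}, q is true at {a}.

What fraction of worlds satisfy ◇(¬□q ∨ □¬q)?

a: successors {b}; ¬□q ∨ □¬q there: b:T. ✓
b: no successors, so ◇(¬□q ∨ □¬q) fails. ✗
c: successors {b}; ¬□q ∨ □¬q there: b:T. ✓
That's 2 of 3 worlds, so 2/3.

2/3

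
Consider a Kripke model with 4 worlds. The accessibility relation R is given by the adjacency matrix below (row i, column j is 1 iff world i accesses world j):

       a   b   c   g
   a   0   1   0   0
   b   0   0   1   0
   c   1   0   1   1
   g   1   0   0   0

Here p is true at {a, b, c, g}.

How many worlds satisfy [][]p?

4

a: successors {b}; []p there: b:T. ✓
b: successors {c}; []p there: c:T. ✓
c: successors {a, c, g}; []p there: a:T, c:T, g:T. ✓
g: successors {a}; []p there: a:T. ✓
Satisfying worlds: {a, b, c, g}.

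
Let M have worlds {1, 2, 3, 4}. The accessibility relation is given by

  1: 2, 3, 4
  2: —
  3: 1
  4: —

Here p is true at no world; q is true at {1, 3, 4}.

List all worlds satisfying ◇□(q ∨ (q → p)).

{1, 3}

1: successors {2, 3, 4}; □(q ∨ (q → p)) there: 2:T, 3:T, 4:T. ✓
2: no successors, so ◇□(q ∨ (q → p)) fails. ✗
3: successors {1}; □(q ∨ (q → p)) there: 1:T. ✓
4: no successors, so ◇□(q ∨ (q → p)) fails. ✗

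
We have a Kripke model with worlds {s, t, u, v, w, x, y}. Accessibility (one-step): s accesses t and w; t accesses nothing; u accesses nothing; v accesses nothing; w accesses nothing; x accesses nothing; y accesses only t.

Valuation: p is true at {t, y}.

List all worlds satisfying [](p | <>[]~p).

s: successors {t, w}; p | <>[]~p there: t:T, w:F. ✗
t: no successors, so [](p | <>[]~p) holds vacuously. ✓
u: no successors, so [](p | <>[]~p) holds vacuously. ✓
v: no successors, so [](p | <>[]~p) holds vacuously. ✓
w: no successors, so [](p | <>[]~p) holds vacuously. ✓
x: no successors, so [](p | <>[]~p) holds vacuously. ✓
y: successors {t}; p | <>[]~p there: t:T. ✓

{t, u, v, w, x, y}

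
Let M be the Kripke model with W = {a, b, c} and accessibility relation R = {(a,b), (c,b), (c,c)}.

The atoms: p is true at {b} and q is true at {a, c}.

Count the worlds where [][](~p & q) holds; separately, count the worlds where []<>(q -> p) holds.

2 and 1

For [][](~p & q):
a: successors {b}; [](~p & q) there: b:T. ✓
b: no successors, so [][](~p & q) holds vacuously. ✓
c: successors {b, c}; [](~p & q) there: b:T, c:F. ✗
— 2 worlds.
For []<>(q -> p):
a: successors {b}; <>(q -> p) there: b:F. ✗
b: no successors, so []<>(q -> p) holds vacuously. ✓
c: successors {b, c}; <>(q -> p) there: b:F, c:T. ✗
— 1 world.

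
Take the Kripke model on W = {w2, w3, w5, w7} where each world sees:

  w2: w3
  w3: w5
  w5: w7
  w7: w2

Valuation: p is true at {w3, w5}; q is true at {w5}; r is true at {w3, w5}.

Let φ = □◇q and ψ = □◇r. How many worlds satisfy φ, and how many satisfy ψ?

1 and 2

For □◇q:
w2: successors {w3}; ◇q there: w3:T. ✓
w3: successors {w5}; ◇q there: w5:F. ✗
w5: successors {w7}; ◇q there: w7:F. ✗
w7: successors {w2}; ◇q there: w2:F. ✗
— 1 world.
For □◇r:
w2: successors {w3}; ◇r there: w3:T. ✓
w3: successors {w5}; ◇r there: w5:F. ✗
w5: successors {w7}; ◇r there: w7:F. ✗
w7: successors {w2}; ◇r there: w2:T. ✓
— 2 worlds.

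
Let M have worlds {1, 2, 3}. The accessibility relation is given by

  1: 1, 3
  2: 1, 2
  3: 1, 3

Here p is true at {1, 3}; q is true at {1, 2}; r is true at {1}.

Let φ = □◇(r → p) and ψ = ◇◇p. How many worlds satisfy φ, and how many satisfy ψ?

For □◇(r → p):
1: successors {1, 3}; ◇(r → p) there: 1:T, 3:T. ✓
2: successors {1, 2}; ◇(r → p) there: 1:T, 2:T. ✓
3: successors {1, 3}; ◇(r → p) there: 1:T, 3:T. ✓
— 3 worlds.
For ◇◇p:
1: successors {1, 3}; ◇p there: 1:T, 3:T. ✓
2: successors {1, 2}; ◇p there: 1:T, 2:T. ✓
3: successors {1, 3}; ◇p there: 1:T, 3:T. ✓
— 3 worlds.

3 and 3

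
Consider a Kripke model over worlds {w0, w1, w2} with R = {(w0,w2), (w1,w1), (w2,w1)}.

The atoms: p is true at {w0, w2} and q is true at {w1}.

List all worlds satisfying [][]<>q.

{w0, w1, w2}

w0: successors {w2}; []<>q there: w2:T. ✓
w1: successors {w1}; []<>q there: w1:T. ✓
w2: successors {w1}; []<>q there: w1:T. ✓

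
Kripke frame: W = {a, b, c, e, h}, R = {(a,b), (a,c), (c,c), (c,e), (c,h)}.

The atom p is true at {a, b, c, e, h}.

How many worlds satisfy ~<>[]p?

a: <>[]p is T. ✗
b: <>[]p is F. ✓
c: <>[]p is T. ✗
e: <>[]p is F. ✓
h: <>[]p is F. ✓
Satisfying worlds: {b, e, h}.

3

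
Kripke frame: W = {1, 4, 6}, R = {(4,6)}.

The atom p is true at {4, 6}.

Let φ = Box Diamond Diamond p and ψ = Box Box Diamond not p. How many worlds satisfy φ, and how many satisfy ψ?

For Box Diamond Diamond p:
1: no successors, so Box Diamond Diamond p holds vacuously. ✓
4: successors {6}; Diamond Diamond p there: 6:F. ✗
6: no successors, so Box Diamond Diamond p holds vacuously. ✓
— 2 worlds.
For Box Box Diamond not p:
1: no successors, so Box Box Diamond not p holds vacuously. ✓
4: successors {6}; Box Diamond not p there: 6:T. ✓
6: no successors, so Box Box Diamond not p holds vacuously. ✓
— 3 worlds.

2 and 3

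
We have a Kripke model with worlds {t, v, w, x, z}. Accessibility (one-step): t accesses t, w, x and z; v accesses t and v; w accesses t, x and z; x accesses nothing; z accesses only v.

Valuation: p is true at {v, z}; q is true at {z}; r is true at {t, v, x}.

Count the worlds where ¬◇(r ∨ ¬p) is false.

4

t: ◇(r ∨ ¬p) is T. ✗
v: ◇(r ∨ ¬p) is T. ✗
w: ◇(r ∨ ¬p) is T. ✗
x: ◇(r ∨ ¬p) is F. ✓
z: ◇(r ∨ ¬p) is T. ✗
Satisfying worlds: {x}.
So ¬◇(r ∨ ¬p) fails at the other 4 worlds.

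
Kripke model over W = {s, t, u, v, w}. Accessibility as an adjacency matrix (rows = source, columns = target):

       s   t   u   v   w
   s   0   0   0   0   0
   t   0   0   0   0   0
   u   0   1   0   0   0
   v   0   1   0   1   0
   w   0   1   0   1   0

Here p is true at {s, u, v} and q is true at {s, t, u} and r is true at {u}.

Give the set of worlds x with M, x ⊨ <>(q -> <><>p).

s: no successors, so <>(q -> <><>p) fails. ✗
t: no successors, so <>(q -> <><>p) fails. ✗
u: successors {t}; q -> <><>p there: t:F. ✗
v: successors {t, v}; q -> <><>p there: t:F, v:T. ✓
w: successors {t, v}; q -> <><>p there: t:F, v:T. ✓

{v, w}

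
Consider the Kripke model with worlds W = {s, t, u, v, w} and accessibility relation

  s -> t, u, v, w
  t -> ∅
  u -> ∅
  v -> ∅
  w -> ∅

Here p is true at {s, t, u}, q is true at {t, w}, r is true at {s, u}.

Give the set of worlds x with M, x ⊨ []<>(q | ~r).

s: successors {t, u, v, w}; <>(q | ~r) there: t:F, u:F, v:F, w:F. ✗
t: no successors, so []<>(q | ~r) holds vacuously. ✓
u: no successors, so []<>(q | ~r) holds vacuously. ✓
v: no successors, so []<>(q | ~r) holds vacuously. ✓
w: no successors, so []<>(q | ~r) holds vacuously. ✓

{t, u, v, w}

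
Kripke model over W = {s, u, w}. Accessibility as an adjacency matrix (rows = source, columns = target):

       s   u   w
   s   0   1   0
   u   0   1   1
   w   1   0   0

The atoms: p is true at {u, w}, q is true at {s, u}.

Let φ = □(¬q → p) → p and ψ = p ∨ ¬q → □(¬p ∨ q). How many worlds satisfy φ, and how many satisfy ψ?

For □(¬q → p) → p:
s: □(¬q → p) is T, p is F. ✗
u: □(¬q → p) is T, p is T. ✓
w: □(¬q → p) is T, p is T. ✓
— 2 worlds.
For p ∨ ¬q → □(¬p ∨ q):
s: p ∨ ¬q is F, □(¬p ∨ q) is T. ✓
u: p ∨ ¬q is T, □(¬p ∨ q) is F. ✗
w: p ∨ ¬q is T, □(¬p ∨ q) is T. ✓
— 2 worlds.

2 and 2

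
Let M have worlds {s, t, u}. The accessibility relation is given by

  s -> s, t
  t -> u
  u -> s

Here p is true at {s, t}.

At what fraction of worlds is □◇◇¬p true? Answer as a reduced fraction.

1/3

s: successors {s, t}; ◇◇¬p there: s:T, t:F. ✗
t: successors {u}; ◇◇¬p there: u:F. ✗
u: successors {s}; ◇◇¬p there: s:T. ✓
That's 1 of 3 worlds, so 1/3.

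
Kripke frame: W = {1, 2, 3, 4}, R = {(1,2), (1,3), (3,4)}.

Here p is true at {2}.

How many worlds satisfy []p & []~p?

2

1: []p is F, []~p is F. ✗
2: []p is T, []~p is T. ✓
3: []p is F, []~p is T. ✗
4: []p is T, []~p is T. ✓
Satisfying worlds: {2, 4}.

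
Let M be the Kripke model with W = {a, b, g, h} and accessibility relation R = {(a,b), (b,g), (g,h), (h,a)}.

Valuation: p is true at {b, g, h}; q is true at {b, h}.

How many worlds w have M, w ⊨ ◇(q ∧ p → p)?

4

a: successors {b}; q ∧ p → p there: b:T. ✓
b: successors {g}; q ∧ p → p there: g:T. ✓
g: successors {h}; q ∧ p → p there: h:T. ✓
h: successors {a}; q ∧ p → p there: a:T. ✓
Satisfying worlds: {a, b, g, h}.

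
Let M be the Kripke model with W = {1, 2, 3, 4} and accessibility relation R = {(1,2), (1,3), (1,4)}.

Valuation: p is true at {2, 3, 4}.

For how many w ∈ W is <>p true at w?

1

1: successors {2, 3, 4}; p there: 2:T, 3:T, 4:T. ✓
2: no successors, so <>p fails. ✗
3: no successors, so <>p fails. ✗
4: no successors, so <>p fails. ✗
Satisfying worlds: {1}.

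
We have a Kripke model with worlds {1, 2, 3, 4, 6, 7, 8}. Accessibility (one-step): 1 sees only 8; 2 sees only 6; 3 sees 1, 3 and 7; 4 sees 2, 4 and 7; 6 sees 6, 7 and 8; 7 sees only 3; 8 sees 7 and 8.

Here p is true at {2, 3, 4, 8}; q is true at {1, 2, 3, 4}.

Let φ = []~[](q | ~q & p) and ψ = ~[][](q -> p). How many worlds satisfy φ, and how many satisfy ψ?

3 and 2

For []~[](q | ~q & p):
1: successors {8}; ~[](q | ~q & p) there: 8:T. ✓
2: successors {6}; ~[](q | ~q & p) there: 6:T. ✓
3: successors {1, 3, 7}; ~[](q | ~q & p) there: 1:F, 3:T, 7:F. ✗
4: successors {2, 4, 7}; ~[](q | ~q & p) there: 2:T, 4:T, 7:F. ✗
6: successors {6, 7, 8}; ~[](q | ~q & p) there: 6:T, 7:F, 8:T. ✗
7: successors {3}; ~[](q | ~q & p) there: 3:T. ✓
8: successors {7, 8}; ~[](q | ~q & p) there: 7:F, 8:T. ✗
— 3 worlds.
For ~[][](q -> p):
1: [][](q -> p) is T. ✗
2: [][](q -> p) is T. ✗
3: [][](q -> p) is F. ✓
4: [][](q -> p) is T. ✗
6: [][](q -> p) is T. ✗
7: [][](q -> p) is F. ✓
8: [][](q -> p) is T. ✗
— 2 worlds.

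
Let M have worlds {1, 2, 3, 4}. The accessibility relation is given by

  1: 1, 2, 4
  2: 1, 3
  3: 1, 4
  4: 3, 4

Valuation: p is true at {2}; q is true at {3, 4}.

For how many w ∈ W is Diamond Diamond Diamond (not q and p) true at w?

4

1: successors {1, 2, 4}; Diamond Diamond (not q and p) there: 1:T, 2:T, 4:F. ✓
2: successors {1, 3}; Diamond Diamond (not q and p) there: 1:T, 3:T. ✓
3: successors {1, 4}; Diamond Diamond (not q and p) there: 1:T, 4:F. ✓
4: successors {3, 4}; Diamond Diamond (not q and p) there: 3:T, 4:F. ✓
Satisfying worlds: {1, 2, 3, 4}.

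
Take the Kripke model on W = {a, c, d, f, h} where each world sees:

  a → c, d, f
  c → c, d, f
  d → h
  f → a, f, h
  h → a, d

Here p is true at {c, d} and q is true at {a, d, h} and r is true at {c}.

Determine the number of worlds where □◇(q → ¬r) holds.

5

a: successors {c, d, f}; ◇(q → ¬r) there: c:T, d:T, f:T. ✓
c: successors {c, d, f}; ◇(q → ¬r) there: c:T, d:T, f:T. ✓
d: successors {h}; ◇(q → ¬r) there: h:T. ✓
f: successors {a, f, h}; ◇(q → ¬r) there: a:T, f:T, h:T. ✓
h: successors {a, d}; ◇(q → ¬r) there: a:T, d:T. ✓
Satisfying worlds: {a, c, d, f, h}.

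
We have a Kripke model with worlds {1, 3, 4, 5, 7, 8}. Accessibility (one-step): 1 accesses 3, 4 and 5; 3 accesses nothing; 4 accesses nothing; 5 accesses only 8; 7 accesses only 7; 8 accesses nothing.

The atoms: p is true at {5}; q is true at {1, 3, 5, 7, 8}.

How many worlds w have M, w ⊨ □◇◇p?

3

1: successors {3, 4, 5}; ◇◇p there: 3:F, 4:F, 5:F. ✗
3: no successors, so □◇◇p holds vacuously. ✓
4: no successors, so □◇◇p holds vacuously. ✓
5: successors {8}; ◇◇p there: 8:F. ✗
7: successors {7}; ◇◇p there: 7:F. ✗
8: no successors, so □◇◇p holds vacuously. ✓
Satisfying worlds: {3, 4, 8}.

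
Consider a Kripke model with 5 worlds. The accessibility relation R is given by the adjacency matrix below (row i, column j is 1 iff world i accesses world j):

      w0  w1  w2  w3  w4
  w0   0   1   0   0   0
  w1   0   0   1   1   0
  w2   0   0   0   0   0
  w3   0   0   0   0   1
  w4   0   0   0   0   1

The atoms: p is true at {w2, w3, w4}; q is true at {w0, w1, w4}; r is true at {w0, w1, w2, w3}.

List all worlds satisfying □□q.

w0: successors {w1}; □q there: w1:F. ✗
w1: successors {w2, w3}; □q there: w2:T, w3:T. ✓
w2: no successors, so □□q holds vacuously. ✓
w3: successors {w4}; □q there: w4:T. ✓
w4: successors {w4}; □q there: w4:T. ✓

{w1, w2, w3, w4}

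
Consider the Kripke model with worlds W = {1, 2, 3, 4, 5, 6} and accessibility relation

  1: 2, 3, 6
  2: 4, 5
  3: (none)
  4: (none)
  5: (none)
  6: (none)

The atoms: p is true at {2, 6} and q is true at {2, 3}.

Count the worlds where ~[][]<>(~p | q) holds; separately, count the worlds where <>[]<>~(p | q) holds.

For ~[][]<>(~p | q):
1: [][]<>(~p | q) is F. ✓
2: [][]<>(~p | q) is T. ✗
3: [][]<>(~p | q) is T. ✗
4: [][]<>(~p | q) is T. ✗
5: [][]<>(~p | q) is T. ✗
6: [][]<>(~p | q) is T. ✗
— 1 world.
For <>[]<>~(p | q):
1: successors {2, 3, 6}; []<>~(p | q) there: 2:F, 3:T, 6:T. ✓
2: successors {4, 5}; []<>~(p | q) there: 4:T, 5:T. ✓
3: no successors, so <>[]<>~(p | q) fails. ✗
4: no successors, so <>[]<>~(p | q) fails. ✗
5: no successors, so <>[]<>~(p | q) fails. ✗
6: no successors, so <>[]<>~(p | q) fails. ✗
— 2 worlds.

1 and 2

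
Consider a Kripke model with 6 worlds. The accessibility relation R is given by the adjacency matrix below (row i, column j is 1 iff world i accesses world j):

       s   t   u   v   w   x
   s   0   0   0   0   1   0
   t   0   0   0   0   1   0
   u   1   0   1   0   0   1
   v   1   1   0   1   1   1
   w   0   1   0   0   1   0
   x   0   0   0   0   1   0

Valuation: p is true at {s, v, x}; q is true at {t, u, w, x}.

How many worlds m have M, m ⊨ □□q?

s: successors {w}; □q there: w:T. ✓
t: successors {w}; □q there: w:T. ✓
u: successors {s, u, x}; □q there: s:T, u:F, x:T. ✗
v: successors {s, t, v, w, x}; □q there: s:T, t:T, v:F, w:T, x:T. ✗
w: successors {t, w}; □q there: t:T, w:T. ✓
x: successors {w}; □q there: w:T. ✓
Satisfying worlds: {s, t, w, x}.

4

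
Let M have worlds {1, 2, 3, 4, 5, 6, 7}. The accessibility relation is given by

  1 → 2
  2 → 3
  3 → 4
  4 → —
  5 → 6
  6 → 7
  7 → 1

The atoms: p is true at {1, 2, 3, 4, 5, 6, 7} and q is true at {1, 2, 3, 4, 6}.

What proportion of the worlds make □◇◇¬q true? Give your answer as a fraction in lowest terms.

1: successors {2}; ◇◇¬q there: 2:F. ✗
2: successors {3}; ◇◇¬q there: 3:F. ✗
3: successors {4}; ◇◇¬q there: 4:F. ✗
4: no successors, so □◇◇¬q holds vacuously. ✓
5: successors {6}; ◇◇¬q there: 6:F. ✗
6: successors {7}; ◇◇¬q there: 7:F. ✗
7: successors {1}; ◇◇¬q there: 1:F. ✗
That's 1 of 7 worlds, so 1/7.

1/7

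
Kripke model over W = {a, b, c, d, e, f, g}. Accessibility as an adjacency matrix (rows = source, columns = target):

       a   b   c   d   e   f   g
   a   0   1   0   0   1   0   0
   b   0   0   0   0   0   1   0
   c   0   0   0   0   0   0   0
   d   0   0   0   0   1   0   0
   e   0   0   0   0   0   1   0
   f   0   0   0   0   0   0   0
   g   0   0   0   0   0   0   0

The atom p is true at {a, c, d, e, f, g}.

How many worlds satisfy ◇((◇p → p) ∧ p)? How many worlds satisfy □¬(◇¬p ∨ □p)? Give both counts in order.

For ◇((◇p → p) ∧ p):
a: successors {b, e}; (◇p → p) ∧ p there: b:F, e:T. ✓
b: successors {f}; (◇p → p) ∧ p there: f:T. ✓
c: no successors, so ◇((◇p → p) ∧ p) fails. ✗
d: successors {e}; (◇p → p) ∧ p there: e:T. ✓
e: successors {f}; (◇p → p) ∧ p there: f:T. ✓
f: no successors, so ◇((◇p → p) ∧ p) fails. ✗
g: no successors, so ◇((◇p → p) ∧ p) fails. ✗
— 4 worlds.
For □¬(◇¬p ∨ □p):
a: successors {b, e}; ¬(◇¬p ∨ □p) there: b:F, e:F. ✗
b: successors {f}; ¬(◇¬p ∨ □p) there: f:F. ✗
c: no successors, so □¬(◇¬p ∨ □p) holds vacuously. ✓
d: successors {e}; ¬(◇¬p ∨ □p) there: e:F. ✗
e: successors {f}; ¬(◇¬p ∨ □p) there: f:F. ✗
f: no successors, so □¬(◇¬p ∨ □p) holds vacuously. ✓
g: no successors, so □¬(◇¬p ∨ □p) holds vacuously. ✓
— 3 worlds.

4 and 3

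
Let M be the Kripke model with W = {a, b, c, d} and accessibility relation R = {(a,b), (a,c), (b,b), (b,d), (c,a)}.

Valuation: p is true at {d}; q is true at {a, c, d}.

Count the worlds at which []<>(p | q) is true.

3

a: successors {b, c}; <>(p | q) there: b:T, c:T. ✓
b: successors {b, d}; <>(p | q) there: b:T, d:F. ✗
c: successors {a}; <>(p | q) there: a:T. ✓
d: no successors, so []<>(p | q) holds vacuously. ✓
Satisfying worlds: {a, c, d}.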